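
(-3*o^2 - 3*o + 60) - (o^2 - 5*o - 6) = -4*o^2 + 2*o + 66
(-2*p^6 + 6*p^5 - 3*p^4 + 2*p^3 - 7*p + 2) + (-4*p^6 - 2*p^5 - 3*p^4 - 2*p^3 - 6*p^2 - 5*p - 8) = -6*p^6 + 4*p^5 - 6*p^4 - 6*p^2 - 12*p - 6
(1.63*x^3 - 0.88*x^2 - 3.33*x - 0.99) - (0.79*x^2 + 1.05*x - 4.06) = 1.63*x^3 - 1.67*x^2 - 4.38*x + 3.07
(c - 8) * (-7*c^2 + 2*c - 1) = -7*c^3 + 58*c^2 - 17*c + 8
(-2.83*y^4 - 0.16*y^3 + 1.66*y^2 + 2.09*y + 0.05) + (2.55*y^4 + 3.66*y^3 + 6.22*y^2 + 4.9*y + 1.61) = -0.28*y^4 + 3.5*y^3 + 7.88*y^2 + 6.99*y + 1.66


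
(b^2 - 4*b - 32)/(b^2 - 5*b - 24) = (b + 4)/(b + 3)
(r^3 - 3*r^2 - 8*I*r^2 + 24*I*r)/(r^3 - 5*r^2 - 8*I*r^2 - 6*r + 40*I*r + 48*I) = r*(r - 3)/(r^2 - 5*r - 6)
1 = 1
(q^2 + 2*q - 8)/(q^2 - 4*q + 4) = (q + 4)/(q - 2)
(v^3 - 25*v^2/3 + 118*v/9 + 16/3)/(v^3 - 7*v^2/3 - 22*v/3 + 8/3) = (9*v^3 - 75*v^2 + 118*v + 48)/(3*(3*v^3 - 7*v^2 - 22*v + 8))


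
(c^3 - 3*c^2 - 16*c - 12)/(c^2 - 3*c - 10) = (c^2 - 5*c - 6)/(c - 5)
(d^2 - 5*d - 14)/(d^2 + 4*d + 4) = (d - 7)/(d + 2)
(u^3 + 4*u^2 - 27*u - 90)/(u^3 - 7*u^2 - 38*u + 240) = (u + 3)/(u - 8)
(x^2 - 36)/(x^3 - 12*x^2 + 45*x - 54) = (x + 6)/(x^2 - 6*x + 9)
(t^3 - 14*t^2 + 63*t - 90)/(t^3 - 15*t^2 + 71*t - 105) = (t - 6)/(t - 7)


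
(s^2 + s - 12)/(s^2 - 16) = (s - 3)/(s - 4)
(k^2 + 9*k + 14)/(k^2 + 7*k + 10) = (k + 7)/(k + 5)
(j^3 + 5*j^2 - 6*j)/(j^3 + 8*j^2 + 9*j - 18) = j/(j + 3)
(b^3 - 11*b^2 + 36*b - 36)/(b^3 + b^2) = (b^3 - 11*b^2 + 36*b - 36)/(b^2*(b + 1))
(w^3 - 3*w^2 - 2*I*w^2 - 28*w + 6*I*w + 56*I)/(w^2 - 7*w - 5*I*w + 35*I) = (w^2 + 2*w*(2 - I) - 8*I)/(w - 5*I)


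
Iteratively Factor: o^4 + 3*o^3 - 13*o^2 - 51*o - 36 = (o + 3)*(o^3 - 13*o - 12) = (o - 4)*(o + 3)*(o^2 + 4*o + 3) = (o - 4)*(o + 1)*(o + 3)*(o + 3)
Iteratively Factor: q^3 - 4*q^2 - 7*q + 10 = (q + 2)*(q^2 - 6*q + 5) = (q - 5)*(q + 2)*(q - 1)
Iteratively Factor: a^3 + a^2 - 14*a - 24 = (a + 3)*(a^2 - 2*a - 8) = (a + 2)*(a + 3)*(a - 4)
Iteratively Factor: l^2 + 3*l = (l)*(l + 3)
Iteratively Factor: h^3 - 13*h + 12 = (h - 3)*(h^2 + 3*h - 4) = (h - 3)*(h - 1)*(h + 4)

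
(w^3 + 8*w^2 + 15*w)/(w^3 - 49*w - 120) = w/(w - 8)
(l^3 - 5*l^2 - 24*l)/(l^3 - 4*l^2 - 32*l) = (l + 3)/(l + 4)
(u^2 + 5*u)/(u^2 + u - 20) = u/(u - 4)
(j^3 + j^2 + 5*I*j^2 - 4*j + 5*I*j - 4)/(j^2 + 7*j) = (j^3 + j^2*(1 + 5*I) + j*(-4 + 5*I) - 4)/(j*(j + 7))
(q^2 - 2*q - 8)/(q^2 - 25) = (q^2 - 2*q - 8)/(q^2 - 25)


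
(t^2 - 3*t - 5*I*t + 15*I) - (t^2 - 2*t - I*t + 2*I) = -t - 4*I*t + 13*I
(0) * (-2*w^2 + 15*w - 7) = 0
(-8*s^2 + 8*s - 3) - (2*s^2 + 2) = -10*s^2 + 8*s - 5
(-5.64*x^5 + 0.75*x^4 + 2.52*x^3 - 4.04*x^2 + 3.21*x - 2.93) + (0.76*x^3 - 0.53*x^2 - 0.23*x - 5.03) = -5.64*x^5 + 0.75*x^4 + 3.28*x^3 - 4.57*x^2 + 2.98*x - 7.96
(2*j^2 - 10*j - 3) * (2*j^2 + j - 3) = 4*j^4 - 18*j^3 - 22*j^2 + 27*j + 9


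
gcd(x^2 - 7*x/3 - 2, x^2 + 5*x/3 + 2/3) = x + 2/3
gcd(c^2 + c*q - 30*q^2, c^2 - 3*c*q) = 1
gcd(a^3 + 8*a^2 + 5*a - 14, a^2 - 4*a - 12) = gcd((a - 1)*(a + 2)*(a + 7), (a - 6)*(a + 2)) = a + 2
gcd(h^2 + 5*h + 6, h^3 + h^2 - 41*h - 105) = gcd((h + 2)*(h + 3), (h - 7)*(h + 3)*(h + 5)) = h + 3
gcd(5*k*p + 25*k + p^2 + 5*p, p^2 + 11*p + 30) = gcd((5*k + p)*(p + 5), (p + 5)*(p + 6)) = p + 5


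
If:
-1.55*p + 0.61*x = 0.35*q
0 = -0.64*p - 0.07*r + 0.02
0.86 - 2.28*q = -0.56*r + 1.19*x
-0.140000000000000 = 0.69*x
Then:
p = -0.42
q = 1.49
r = 4.08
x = -0.20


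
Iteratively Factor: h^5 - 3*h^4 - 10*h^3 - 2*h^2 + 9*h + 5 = (h - 1)*(h^4 - 2*h^3 - 12*h^2 - 14*h - 5) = (h - 1)*(h + 1)*(h^3 - 3*h^2 - 9*h - 5) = (h - 5)*(h - 1)*(h + 1)*(h^2 + 2*h + 1) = (h - 5)*(h - 1)*(h + 1)^2*(h + 1)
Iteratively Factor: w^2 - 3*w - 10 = (w - 5)*(w + 2)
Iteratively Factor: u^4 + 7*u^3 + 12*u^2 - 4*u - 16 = (u - 1)*(u^3 + 8*u^2 + 20*u + 16) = (u - 1)*(u + 4)*(u^2 + 4*u + 4) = (u - 1)*(u + 2)*(u + 4)*(u + 2)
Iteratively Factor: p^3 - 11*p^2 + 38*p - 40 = (p - 2)*(p^2 - 9*p + 20) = (p - 4)*(p - 2)*(p - 5)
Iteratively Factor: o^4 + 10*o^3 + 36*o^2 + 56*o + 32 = (o + 2)*(o^3 + 8*o^2 + 20*o + 16) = (o + 2)^2*(o^2 + 6*o + 8) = (o + 2)^2*(o + 4)*(o + 2)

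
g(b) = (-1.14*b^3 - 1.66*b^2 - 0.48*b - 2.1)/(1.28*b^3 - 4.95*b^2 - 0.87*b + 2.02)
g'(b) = (-3.84*b^2 + 9.9*b + 0.87)*(-1.14*b^3 - 1.66*b^2 - 0.48*b - 2.1)/(1.28*b^3 - 4.95*b^2 - 0.87*b + 2.02)^2 + (-3.42*b^2 - 3.32*b - 0.48)/(1.28*b^3 - 4.95*b^2 - 0.87*b + 2.02) = (-8.88178419700125e-16*b^5 + 7.7678*b^4 + 3.2124*b^3 + 0.2238*b^2 - 27.4964*b - 2.7966)/(1.6384*b^6 - 12.672*b^5 + 22.2753*b^4 + 13.7842*b^3 - 19.2411*b^2 - 3.5148*b + 4.0804)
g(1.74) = 1.81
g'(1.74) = 0.64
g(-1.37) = 0.17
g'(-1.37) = 0.62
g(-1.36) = 0.18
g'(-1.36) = 0.64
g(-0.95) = 0.80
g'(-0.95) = 3.67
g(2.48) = 2.79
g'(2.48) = 2.23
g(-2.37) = -0.12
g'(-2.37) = 0.16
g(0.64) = 14.80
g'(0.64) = -346.92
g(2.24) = 2.34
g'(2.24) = 1.56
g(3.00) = 4.66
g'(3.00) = 5.65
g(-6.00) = -0.42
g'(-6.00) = 0.05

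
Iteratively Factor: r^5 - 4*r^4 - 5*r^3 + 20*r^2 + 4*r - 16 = (r + 2)*(r^4 - 6*r^3 + 7*r^2 + 6*r - 8) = (r - 4)*(r + 2)*(r^3 - 2*r^2 - r + 2) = (r - 4)*(r - 1)*(r + 2)*(r^2 - r - 2) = (r - 4)*(r - 2)*(r - 1)*(r + 2)*(r + 1)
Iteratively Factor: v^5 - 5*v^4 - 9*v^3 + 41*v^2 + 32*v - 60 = (v + 2)*(v^4 - 7*v^3 + 5*v^2 + 31*v - 30) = (v - 5)*(v + 2)*(v^3 - 2*v^2 - 5*v + 6) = (v - 5)*(v - 3)*(v + 2)*(v^2 + v - 2) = (v - 5)*(v - 3)*(v + 2)^2*(v - 1)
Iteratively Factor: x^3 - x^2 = (x)*(x^2 - x) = x^2*(x - 1)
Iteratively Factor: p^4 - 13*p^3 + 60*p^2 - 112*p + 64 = (p - 4)*(p^3 - 9*p^2 + 24*p - 16) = (p - 4)*(p - 1)*(p^2 - 8*p + 16) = (p - 4)^2*(p - 1)*(p - 4)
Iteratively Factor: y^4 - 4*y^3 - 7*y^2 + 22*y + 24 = (y + 1)*(y^3 - 5*y^2 - 2*y + 24) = (y - 4)*(y + 1)*(y^2 - y - 6) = (y - 4)*(y - 3)*(y + 1)*(y + 2)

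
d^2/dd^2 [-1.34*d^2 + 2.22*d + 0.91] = -2.68000000000000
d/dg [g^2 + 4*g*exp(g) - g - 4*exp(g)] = 4*g*exp(g) + 2*g - 1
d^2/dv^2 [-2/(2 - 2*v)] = 2/(v - 1)^3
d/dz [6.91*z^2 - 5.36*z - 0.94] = 13.82*z - 5.36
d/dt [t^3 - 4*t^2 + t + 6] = 3*t^2 - 8*t + 1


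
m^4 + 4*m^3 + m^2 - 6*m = m*(m - 1)*(m + 2)*(m + 3)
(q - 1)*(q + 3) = q^2 + 2*q - 3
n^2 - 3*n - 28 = (n - 7)*(n + 4)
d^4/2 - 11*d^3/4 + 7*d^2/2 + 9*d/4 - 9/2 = (d/2 + 1/2)*(d - 3)*(d - 2)*(d - 3/2)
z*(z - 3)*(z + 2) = z^3 - z^2 - 6*z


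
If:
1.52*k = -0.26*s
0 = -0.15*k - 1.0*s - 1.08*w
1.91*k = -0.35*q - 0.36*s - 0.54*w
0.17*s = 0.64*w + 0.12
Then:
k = -0.03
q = 0.21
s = 0.16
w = -0.14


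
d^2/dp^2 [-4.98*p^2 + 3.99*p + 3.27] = -9.96000000000000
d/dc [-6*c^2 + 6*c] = 6 - 12*c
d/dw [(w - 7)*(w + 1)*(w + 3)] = 3*w^2 - 6*w - 25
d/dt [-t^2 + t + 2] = 1 - 2*t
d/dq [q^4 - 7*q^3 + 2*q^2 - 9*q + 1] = 4*q^3 - 21*q^2 + 4*q - 9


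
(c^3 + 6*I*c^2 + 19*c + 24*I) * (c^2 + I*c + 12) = c^5 + 7*I*c^4 + 25*c^3 + 115*I*c^2 + 204*c + 288*I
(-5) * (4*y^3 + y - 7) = -20*y^3 - 5*y + 35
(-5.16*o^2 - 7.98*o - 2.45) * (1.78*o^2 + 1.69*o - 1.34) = -9.1848*o^4 - 22.9248*o^3 - 10.9328*o^2 + 6.5527*o + 3.283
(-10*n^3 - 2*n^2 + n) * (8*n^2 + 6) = -80*n^5 - 16*n^4 - 52*n^3 - 12*n^2 + 6*n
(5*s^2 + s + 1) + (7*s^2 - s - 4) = 12*s^2 - 3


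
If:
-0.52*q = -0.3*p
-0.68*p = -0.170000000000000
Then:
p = 0.25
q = 0.14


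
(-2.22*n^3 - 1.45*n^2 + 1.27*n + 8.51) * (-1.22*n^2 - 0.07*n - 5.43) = 2.7084*n^5 + 1.9244*n^4 + 10.6067*n^3 - 2.5976*n^2 - 7.4918*n - 46.2093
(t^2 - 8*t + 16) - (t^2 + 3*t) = 16 - 11*t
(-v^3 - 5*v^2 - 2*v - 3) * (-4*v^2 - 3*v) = 4*v^5 + 23*v^4 + 23*v^3 + 18*v^2 + 9*v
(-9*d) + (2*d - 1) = -7*d - 1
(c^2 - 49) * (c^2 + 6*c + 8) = c^4 + 6*c^3 - 41*c^2 - 294*c - 392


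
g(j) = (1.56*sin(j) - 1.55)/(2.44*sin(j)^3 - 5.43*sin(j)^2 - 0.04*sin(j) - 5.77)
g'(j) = (1.56*sin(j) - 1.55)*(-7.32*sin(j)^2*cos(j) + 10.86*sin(j)*cos(j) + 0.04*cos(j))/(2.44*sin(j)^3 - 5.43*sin(j)^2 - 0.04*sin(j) - 5.77)^2 + 1.56*cos(j)/(2.44*sin(j)^3 - 5.43*sin(j)^2 - 0.04*sin(j) - 5.77)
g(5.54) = 0.29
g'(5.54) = 0.13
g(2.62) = 0.11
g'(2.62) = 0.25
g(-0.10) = 0.29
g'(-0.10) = -0.21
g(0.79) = 0.06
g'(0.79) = -0.16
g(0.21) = 0.20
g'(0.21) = -0.32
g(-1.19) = 0.24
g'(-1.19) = 0.07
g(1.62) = -0.00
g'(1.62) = 0.01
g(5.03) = 0.24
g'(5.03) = 0.06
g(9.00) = 0.14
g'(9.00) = 0.28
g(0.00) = 0.27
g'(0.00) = -0.27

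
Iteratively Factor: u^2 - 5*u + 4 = (u - 4)*(u - 1)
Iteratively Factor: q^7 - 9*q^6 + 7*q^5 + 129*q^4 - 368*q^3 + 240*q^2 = (q)*(q^6 - 9*q^5 + 7*q^4 + 129*q^3 - 368*q^2 + 240*q) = q*(q - 4)*(q^5 - 5*q^4 - 13*q^3 + 77*q^2 - 60*q) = q*(q - 4)*(q - 3)*(q^4 - 2*q^3 - 19*q^2 + 20*q) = q^2*(q - 4)*(q - 3)*(q^3 - 2*q^2 - 19*q + 20) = q^2*(q - 4)*(q - 3)*(q - 1)*(q^2 - q - 20) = q^2*(q - 5)*(q - 4)*(q - 3)*(q - 1)*(q + 4)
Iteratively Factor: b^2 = (b)*(b)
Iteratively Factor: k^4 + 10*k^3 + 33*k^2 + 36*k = (k + 3)*(k^3 + 7*k^2 + 12*k) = k*(k + 3)*(k^2 + 7*k + 12) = k*(k + 3)*(k + 4)*(k + 3)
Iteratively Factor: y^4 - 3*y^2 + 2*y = (y + 2)*(y^3 - 2*y^2 + y) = (y - 1)*(y + 2)*(y^2 - y) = y*(y - 1)*(y + 2)*(y - 1)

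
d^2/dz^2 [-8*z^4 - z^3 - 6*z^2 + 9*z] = -96*z^2 - 6*z - 12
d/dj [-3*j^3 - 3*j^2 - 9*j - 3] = -9*j^2 - 6*j - 9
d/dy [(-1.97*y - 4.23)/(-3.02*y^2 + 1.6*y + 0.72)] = (-5.9494*y^2 - 25.5492*y + 5.3496)/(9.1204*y^4 - 9.664*y^3 - 1.7888*y^2 + 2.304*y + 0.5184)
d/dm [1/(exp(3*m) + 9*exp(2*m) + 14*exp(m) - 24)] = (-3*exp(2*m) - 18*exp(m) - 14)*exp(m)/(exp(3*m) + 9*exp(2*m) + 14*exp(m) - 24)^2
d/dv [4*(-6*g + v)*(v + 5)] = -24*g + 8*v + 20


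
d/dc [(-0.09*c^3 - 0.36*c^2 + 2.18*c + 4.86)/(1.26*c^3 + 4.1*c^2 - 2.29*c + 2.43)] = (0.0846*c^4 - 5.0814*c^3 - 27.1405*c^2 - 41.6016*c + 16.4268)/(1.5876*c^6 + 10.332*c^5 + 11.0392*c^4 - 12.6544*c^3 + 25.1701*c^2 - 11.1294*c + 5.9049)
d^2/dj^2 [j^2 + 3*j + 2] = 2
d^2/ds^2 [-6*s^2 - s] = -12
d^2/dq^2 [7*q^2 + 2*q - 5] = 14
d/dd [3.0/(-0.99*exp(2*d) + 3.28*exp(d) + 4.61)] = (5.94*exp(d) - 9.84)*exp(d)/(-0.99*exp(2*d) + 3.28*exp(d) + 4.61)^2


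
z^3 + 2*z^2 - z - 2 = (z - 1)*(z + 1)*(z + 2)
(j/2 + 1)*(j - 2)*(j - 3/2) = j^3/2 - 3*j^2/4 - 2*j + 3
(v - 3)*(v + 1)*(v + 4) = v^3 + 2*v^2 - 11*v - 12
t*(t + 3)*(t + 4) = t^3 + 7*t^2 + 12*t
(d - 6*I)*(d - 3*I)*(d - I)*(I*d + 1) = I*d^4 + 11*d^3 - 37*I*d^2 - 45*d + 18*I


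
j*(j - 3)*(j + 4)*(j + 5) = j^4 + 6*j^3 - 7*j^2 - 60*j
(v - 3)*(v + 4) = v^2 + v - 12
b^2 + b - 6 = (b - 2)*(b + 3)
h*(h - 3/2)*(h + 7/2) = h^3 + 2*h^2 - 21*h/4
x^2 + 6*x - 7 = (x - 1)*(x + 7)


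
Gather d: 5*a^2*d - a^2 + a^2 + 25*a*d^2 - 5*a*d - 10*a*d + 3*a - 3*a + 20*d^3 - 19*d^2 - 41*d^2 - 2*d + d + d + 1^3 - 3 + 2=20*d^3 + d^2*(25*a - 60) + d*(5*a^2 - 15*a)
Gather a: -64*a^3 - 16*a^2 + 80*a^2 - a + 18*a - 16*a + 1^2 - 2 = -64*a^3 + 64*a^2 + a - 1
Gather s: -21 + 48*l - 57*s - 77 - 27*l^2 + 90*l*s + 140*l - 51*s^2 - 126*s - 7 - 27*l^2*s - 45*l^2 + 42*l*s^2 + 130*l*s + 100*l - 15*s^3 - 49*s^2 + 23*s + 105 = -72*l^2 + 288*l - 15*s^3 + s^2*(42*l - 100) + s*(-27*l^2 + 220*l - 160)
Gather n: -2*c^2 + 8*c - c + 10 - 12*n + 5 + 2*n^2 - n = -2*c^2 + 7*c + 2*n^2 - 13*n + 15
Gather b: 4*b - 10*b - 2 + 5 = 3 - 6*b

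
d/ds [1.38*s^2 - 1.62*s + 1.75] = 2.76*s - 1.62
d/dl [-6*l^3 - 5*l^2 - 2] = 2*l*(-9*l - 5)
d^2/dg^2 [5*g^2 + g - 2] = 10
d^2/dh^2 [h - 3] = 0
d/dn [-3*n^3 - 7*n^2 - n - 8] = -9*n^2 - 14*n - 1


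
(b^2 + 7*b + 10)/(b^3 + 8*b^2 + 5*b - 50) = (b + 2)/(b^2 + 3*b - 10)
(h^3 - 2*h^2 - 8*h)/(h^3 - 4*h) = (h - 4)/(h - 2)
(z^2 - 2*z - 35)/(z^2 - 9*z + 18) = (z^2 - 2*z - 35)/(z^2 - 9*z + 18)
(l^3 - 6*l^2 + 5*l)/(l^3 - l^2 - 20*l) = (l - 1)/(l + 4)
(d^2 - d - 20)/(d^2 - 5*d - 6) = (-d^2 + d + 20)/(-d^2 + 5*d + 6)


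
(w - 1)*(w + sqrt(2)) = w^2 - w + sqrt(2)*w - sqrt(2)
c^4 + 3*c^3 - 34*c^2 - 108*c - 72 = (c - 6)*(c + 1)*(c + 2)*(c + 6)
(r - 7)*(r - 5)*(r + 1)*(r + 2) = r^4 - 9*r^3 + r^2 + 81*r + 70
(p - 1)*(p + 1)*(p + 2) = p^3 + 2*p^2 - p - 2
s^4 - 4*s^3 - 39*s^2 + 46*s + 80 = (s - 8)*(s - 2)*(s + 1)*(s + 5)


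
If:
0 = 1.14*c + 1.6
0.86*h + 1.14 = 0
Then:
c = -1.40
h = -1.33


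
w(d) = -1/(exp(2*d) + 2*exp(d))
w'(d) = -(-2*exp(2*d) - 2*exp(d))/(exp(2*d) + 2*exp(d))^2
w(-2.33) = -4.90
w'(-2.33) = 5.13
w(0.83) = -0.10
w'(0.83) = 0.16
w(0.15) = -0.27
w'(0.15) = 0.37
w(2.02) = -0.01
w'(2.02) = 0.02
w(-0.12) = -0.39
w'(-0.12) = 0.51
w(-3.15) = -11.42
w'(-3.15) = 11.66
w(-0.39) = -0.55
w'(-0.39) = 0.69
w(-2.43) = -5.44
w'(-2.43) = 5.67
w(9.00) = 0.00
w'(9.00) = 0.00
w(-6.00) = -201.46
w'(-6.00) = 201.71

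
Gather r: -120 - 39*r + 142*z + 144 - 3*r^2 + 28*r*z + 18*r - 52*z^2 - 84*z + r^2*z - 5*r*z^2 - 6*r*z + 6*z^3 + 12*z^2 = r^2*(z - 3) + r*(-5*z^2 + 22*z - 21) + 6*z^3 - 40*z^2 + 58*z + 24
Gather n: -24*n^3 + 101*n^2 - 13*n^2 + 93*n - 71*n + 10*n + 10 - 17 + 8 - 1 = -24*n^3 + 88*n^2 + 32*n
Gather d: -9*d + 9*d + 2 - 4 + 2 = 0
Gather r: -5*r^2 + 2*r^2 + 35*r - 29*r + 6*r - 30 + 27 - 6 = -3*r^2 + 12*r - 9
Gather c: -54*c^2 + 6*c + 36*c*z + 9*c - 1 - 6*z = -54*c^2 + c*(36*z + 15) - 6*z - 1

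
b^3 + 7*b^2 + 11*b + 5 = (b + 1)^2*(b + 5)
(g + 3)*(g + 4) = g^2 + 7*g + 12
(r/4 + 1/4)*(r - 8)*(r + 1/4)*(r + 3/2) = r^4/4 - 21*r^3/16 - 159*r^2/32 - 133*r/32 - 3/4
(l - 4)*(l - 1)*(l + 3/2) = l^3 - 7*l^2/2 - 7*l/2 + 6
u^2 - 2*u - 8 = (u - 4)*(u + 2)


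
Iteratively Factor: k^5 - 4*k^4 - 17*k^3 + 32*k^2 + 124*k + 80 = (k + 2)*(k^4 - 6*k^3 - 5*k^2 + 42*k + 40) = (k - 5)*(k + 2)*(k^3 - k^2 - 10*k - 8) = (k - 5)*(k + 2)^2*(k^2 - 3*k - 4) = (k - 5)*(k + 1)*(k + 2)^2*(k - 4)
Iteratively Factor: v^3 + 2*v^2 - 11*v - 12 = (v + 1)*(v^2 + v - 12) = (v + 1)*(v + 4)*(v - 3)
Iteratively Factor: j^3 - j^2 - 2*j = (j + 1)*(j^2 - 2*j) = j*(j + 1)*(j - 2)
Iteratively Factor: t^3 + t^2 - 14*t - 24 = (t + 3)*(t^2 - 2*t - 8) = (t + 2)*(t + 3)*(t - 4)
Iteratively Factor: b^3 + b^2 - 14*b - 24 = (b - 4)*(b^2 + 5*b + 6) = (b - 4)*(b + 3)*(b + 2)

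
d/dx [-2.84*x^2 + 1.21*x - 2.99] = 1.21 - 5.68*x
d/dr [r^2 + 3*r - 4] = 2*r + 3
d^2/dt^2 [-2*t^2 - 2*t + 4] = -4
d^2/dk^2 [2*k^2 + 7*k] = 4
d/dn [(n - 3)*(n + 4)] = 2*n + 1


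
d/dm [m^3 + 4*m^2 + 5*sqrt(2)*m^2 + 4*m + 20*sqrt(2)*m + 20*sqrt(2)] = 3*m^2 + 8*m + 10*sqrt(2)*m + 4 + 20*sqrt(2)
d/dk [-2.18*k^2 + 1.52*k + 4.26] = 1.52 - 4.36*k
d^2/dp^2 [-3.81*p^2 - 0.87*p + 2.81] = -7.62000000000000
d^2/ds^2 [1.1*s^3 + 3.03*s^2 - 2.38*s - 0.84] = 6.6*s + 6.06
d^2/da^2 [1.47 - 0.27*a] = 0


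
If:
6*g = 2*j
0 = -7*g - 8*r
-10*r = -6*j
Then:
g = 0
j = 0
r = 0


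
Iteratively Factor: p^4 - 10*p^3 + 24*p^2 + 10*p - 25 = (p - 5)*(p^3 - 5*p^2 - p + 5) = (p - 5)*(p - 1)*(p^2 - 4*p - 5) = (p - 5)*(p - 1)*(p + 1)*(p - 5)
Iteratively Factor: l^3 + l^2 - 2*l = (l)*(l^2 + l - 2) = l*(l + 2)*(l - 1)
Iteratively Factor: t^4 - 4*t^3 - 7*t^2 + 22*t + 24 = (t + 2)*(t^3 - 6*t^2 + 5*t + 12) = (t + 1)*(t + 2)*(t^2 - 7*t + 12) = (t - 4)*(t + 1)*(t + 2)*(t - 3)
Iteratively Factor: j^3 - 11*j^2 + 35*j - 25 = (j - 5)*(j^2 - 6*j + 5) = (j - 5)^2*(j - 1)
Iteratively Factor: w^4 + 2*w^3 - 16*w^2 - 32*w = (w - 4)*(w^3 + 6*w^2 + 8*w) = w*(w - 4)*(w^2 + 6*w + 8) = w*(w - 4)*(w + 2)*(w + 4)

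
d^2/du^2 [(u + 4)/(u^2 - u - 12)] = 2*(3*(-u - 1)*(-u^2 + u + 12) - (u + 4)*(2*u - 1)^2)/(-u^2 + u + 12)^3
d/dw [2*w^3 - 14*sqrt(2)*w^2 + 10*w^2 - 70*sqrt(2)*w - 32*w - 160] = 6*w^2 - 28*sqrt(2)*w + 20*w - 70*sqrt(2) - 32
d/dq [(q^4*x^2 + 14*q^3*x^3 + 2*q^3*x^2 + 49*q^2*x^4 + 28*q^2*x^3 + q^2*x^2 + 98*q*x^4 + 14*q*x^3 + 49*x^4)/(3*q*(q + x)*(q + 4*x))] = x^2*(q^6 + 10*q^5*x + 33*q^4*x^2 - 18*q^4*x - q^4 + 112*q^3*x^3 - 180*q^3*x^2 - 28*q^3*x + 196*q^2*x^4 - 378*q^2*x^3 - 213*q^2*x^2 - 490*q*x^3 - 196*x^4)/(3*q^2*(q^4 + 10*q^3*x + 33*q^2*x^2 + 40*q*x^3 + 16*x^4))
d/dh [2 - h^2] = -2*h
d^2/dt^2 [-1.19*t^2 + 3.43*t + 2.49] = -2.38000000000000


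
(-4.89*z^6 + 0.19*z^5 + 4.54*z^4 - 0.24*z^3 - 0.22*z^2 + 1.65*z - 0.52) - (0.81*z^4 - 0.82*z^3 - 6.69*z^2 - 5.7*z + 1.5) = -4.89*z^6 + 0.19*z^5 + 3.73*z^4 + 0.58*z^3 + 6.47*z^2 + 7.35*z - 2.02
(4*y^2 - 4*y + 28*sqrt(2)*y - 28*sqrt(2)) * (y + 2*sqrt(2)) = 4*y^3 - 4*y^2 + 36*sqrt(2)*y^2 - 36*sqrt(2)*y + 112*y - 112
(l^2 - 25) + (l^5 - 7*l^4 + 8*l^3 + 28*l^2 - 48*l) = l^5 - 7*l^4 + 8*l^3 + 29*l^2 - 48*l - 25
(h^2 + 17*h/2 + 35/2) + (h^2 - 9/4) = 2*h^2 + 17*h/2 + 61/4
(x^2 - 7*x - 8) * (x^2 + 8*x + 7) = x^4 + x^3 - 57*x^2 - 113*x - 56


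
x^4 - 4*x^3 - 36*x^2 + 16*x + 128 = (x - 8)*(x - 2)*(x + 2)*(x + 4)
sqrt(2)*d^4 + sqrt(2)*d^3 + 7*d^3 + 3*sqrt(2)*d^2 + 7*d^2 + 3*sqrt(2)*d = d*(d + 1)*(d + 3*sqrt(2))*(sqrt(2)*d + 1)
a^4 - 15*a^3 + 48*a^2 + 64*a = a*(a - 8)^2*(a + 1)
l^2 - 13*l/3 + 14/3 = (l - 7/3)*(l - 2)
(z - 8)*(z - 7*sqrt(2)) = z^2 - 7*sqrt(2)*z - 8*z + 56*sqrt(2)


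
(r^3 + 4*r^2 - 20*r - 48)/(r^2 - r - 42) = (r^2 - 2*r - 8)/(r - 7)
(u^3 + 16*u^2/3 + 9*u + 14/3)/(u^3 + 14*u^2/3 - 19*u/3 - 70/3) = (3*u^2 + 10*u + 7)/(3*u^2 + 8*u - 35)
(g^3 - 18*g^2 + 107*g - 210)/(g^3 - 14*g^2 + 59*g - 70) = (g - 6)/(g - 2)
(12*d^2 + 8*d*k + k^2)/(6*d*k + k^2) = (2*d + k)/k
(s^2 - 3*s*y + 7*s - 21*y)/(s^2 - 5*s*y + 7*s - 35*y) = (-s + 3*y)/(-s + 5*y)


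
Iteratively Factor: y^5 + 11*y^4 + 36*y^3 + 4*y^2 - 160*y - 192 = (y + 2)*(y^4 + 9*y^3 + 18*y^2 - 32*y - 96) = (y - 2)*(y + 2)*(y^3 + 11*y^2 + 40*y + 48) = (y - 2)*(y + 2)*(y + 4)*(y^2 + 7*y + 12) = (y - 2)*(y + 2)*(y + 3)*(y + 4)*(y + 4)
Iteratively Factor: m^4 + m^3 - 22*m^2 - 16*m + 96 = (m - 4)*(m^3 + 5*m^2 - 2*m - 24) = (m - 4)*(m - 2)*(m^2 + 7*m + 12) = (m - 4)*(m - 2)*(m + 4)*(m + 3)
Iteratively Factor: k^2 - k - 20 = (k + 4)*(k - 5)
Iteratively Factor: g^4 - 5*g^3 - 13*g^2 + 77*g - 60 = (g - 3)*(g^3 - 2*g^2 - 19*g + 20) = (g - 3)*(g + 4)*(g^2 - 6*g + 5) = (g - 5)*(g - 3)*(g + 4)*(g - 1)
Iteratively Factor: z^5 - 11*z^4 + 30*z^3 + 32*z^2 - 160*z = (z - 4)*(z^4 - 7*z^3 + 2*z^2 + 40*z) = (z - 4)^2*(z^3 - 3*z^2 - 10*z) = z*(z - 4)^2*(z^2 - 3*z - 10) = z*(z - 4)^2*(z + 2)*(z - 5)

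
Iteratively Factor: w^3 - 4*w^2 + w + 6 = (w - 3)*(w^2 - w - 2) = (w - 3)*(w - 2)*(w + 1)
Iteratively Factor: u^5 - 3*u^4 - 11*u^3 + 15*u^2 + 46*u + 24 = (u + 1)*(u^4 - 4*u^3 - 7*u^2 + 22*u + 24) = (u + 1)*(u + 2)*(u^3 - 6*u^2 + 5*u + 12) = (u - 3)*(u + 1)*(u + 2)*(u^2 - 3*u - 4) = (u - 4)*(u - 3)*(u + 1)*(u + 2)*(u + 1)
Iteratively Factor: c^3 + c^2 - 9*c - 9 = (c - 3)*(c^2 + 4*c + 3) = (c - 3)*(c + 3)*(c + 1)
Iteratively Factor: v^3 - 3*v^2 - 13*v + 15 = (v + 3)*(v^2 - 6*v + 5) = (v - 1)*(v + 3)*(v - 5)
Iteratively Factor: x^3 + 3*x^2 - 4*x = (x)*(x^2 + 3*x - 4) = x*(x + 4)*(x - 1)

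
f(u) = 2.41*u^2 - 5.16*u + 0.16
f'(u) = 4.82*u - 5.16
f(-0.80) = 5.83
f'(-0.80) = -9.02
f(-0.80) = 5.83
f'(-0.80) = -9.02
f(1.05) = -2.60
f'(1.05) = -0.10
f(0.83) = -2.46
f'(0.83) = -1.16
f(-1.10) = 8.75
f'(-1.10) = -10.46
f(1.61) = -1.90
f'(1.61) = 2.60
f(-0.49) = 3.27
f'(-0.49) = -7.52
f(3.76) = 14.83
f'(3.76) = 12.96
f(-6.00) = 117.88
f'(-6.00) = -34.08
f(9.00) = 148.93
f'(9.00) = 38.22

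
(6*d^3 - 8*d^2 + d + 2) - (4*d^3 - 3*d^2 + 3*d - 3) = 2*d^3 - 5*d^2 - 2*d + 5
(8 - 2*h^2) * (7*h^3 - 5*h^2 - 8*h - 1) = -14*h^5 + 10*h^4 + 72*h^3 - 38*h^2 - 64*h - 8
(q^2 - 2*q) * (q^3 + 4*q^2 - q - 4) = q^5 + 2*q^4 - 9*q^3 - 2*q^2 + 8*q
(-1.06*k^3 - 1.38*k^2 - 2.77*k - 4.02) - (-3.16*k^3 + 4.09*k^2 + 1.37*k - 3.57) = 2.1*k^3 - 5.47*k^2 - 4.14*k - 0.45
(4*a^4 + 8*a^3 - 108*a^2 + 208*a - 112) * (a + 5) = 4*a^5 + 28*a^4 - 68*a^3 - 332*a^2 + 928*a - 560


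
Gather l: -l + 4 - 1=3 - l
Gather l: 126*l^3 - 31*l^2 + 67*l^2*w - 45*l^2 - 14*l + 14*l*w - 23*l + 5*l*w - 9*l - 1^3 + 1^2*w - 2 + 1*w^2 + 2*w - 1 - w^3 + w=126*l^3 + l^2*(67*w - 76) + l*(19*w - 46) - w^3 + w^2 + 4*w - 4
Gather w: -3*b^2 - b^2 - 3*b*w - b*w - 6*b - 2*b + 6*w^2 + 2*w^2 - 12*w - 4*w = -4*b^2 - 8*b + 8*w^2 + w*(-4*b - 16)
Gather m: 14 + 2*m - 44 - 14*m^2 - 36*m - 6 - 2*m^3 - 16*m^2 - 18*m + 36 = -2*m^3 - 30*m^2 - 52*m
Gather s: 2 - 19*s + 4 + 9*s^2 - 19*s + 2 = 9*s^2 - 38*s + 8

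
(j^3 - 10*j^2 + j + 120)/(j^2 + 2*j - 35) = (j^2 - 5*j - 24)/(j + 7)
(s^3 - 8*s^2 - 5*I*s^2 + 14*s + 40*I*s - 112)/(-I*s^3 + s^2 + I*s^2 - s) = (I*s^3 + s^2*(5 - 8*I) + 2*s*(-20 + 7*I) - 112*I)/(s*(s^2 + s*(-1 + I) - I))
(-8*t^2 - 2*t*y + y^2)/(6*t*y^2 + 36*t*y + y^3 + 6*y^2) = (-8*t^2 - 2*t*y + y^2)/(y*(6*t*y + 36*t + y^2 + 6*y))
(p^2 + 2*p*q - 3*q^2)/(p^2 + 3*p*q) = (p - q)/p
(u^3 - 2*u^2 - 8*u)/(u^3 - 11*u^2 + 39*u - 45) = u*(u^2 - 2*u - 8)/(u^3 - 11*u^2 + 39*u - 45)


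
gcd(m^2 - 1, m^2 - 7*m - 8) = m + 1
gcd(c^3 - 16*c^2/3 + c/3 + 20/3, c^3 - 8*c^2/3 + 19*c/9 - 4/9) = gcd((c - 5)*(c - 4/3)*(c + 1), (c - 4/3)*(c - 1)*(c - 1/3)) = c - 4/3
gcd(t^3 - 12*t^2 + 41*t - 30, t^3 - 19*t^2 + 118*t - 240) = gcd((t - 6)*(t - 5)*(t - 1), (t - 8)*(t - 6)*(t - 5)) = t^2 - 11*t + 30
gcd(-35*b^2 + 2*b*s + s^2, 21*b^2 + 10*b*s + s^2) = 7*b + s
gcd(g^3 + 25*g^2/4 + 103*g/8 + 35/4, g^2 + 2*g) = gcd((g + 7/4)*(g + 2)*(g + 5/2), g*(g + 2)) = g + 2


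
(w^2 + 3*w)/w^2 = (w + 3)/w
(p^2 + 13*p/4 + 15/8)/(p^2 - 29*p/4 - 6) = (p + 5/2)/(p - 8)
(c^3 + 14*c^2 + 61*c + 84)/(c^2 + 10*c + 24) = (c^2 + 10*c + 21)/(c + 6)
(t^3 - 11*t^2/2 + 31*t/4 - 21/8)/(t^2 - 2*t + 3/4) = t - 7/2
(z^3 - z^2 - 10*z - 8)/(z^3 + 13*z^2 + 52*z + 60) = (z^2 - 3*z - 4)/(z^2 + 11*z + 30)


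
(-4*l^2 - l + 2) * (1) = -4*l^2 - l + 2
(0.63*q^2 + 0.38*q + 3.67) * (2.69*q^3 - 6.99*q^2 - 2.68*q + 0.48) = 1.6947*q^5 - 3.3815*q^4 + 5.5277*q^3 - 26.3693*q^2 - 9.6532*q + 1.7616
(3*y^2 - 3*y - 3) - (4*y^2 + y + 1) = -y^2 - 4*y - 4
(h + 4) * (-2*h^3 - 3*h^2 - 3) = -2*h^4 - 11*h^3 - 12*h^2 - 3*h - 12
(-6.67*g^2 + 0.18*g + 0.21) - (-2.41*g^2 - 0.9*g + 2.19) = -4.26*g^2 + 1.08*g - 1.98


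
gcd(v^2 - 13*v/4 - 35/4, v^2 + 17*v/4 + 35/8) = v + 7/4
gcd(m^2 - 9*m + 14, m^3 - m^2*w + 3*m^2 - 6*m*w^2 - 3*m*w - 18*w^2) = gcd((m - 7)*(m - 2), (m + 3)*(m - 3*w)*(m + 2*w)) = 1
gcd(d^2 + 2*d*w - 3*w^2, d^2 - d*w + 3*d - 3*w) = -d + w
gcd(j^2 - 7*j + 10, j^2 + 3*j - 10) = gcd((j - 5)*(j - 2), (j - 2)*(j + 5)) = j - 2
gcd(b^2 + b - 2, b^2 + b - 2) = b^2 + b - 2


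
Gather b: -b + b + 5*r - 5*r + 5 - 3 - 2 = 0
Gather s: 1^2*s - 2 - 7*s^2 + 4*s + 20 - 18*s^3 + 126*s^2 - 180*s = -18*s^3 + 119*s^2 - 175*s + 18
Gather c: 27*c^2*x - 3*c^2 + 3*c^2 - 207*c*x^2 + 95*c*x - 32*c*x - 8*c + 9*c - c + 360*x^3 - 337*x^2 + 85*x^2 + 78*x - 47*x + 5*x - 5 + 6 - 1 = 27*c^2*x + c*(-207*x^2 + 63*x) + 360*x^3 - 252*x^2 + 36*x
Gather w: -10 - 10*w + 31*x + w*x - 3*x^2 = w*(x - 10) - 3*x^2 + 31*x - 10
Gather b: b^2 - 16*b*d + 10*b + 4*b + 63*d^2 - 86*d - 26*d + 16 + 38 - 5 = b^2 + b*(14 - 16*d) + 63*d^2 - 112*d + 49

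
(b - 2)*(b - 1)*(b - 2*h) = b^3 - 2*b^2*h - 3*b^2 + 6*b*h + 2*b - 4*h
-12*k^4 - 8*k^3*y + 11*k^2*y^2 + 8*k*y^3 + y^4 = (-k + y)*(k + y)*(2*k + y)*(6*k + y)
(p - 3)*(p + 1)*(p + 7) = p^3 + 5*p^2 - 17*p - 21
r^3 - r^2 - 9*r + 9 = (r - 3)*(r - 1)*(r + 3)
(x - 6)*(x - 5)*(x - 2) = x^3 - 13*x^2 + 52*x - 60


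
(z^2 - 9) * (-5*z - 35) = -5*z^3 - 35*z^2 + 45*z + 315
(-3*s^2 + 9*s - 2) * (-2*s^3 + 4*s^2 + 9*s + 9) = 6*s^5 - 30*s^4 + 13*s^3 + 46*s^2 + 63*s - 18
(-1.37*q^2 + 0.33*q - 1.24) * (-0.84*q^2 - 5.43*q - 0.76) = 1.1508*q^4 + 7.1619*q^3 + 0.2909*q^2 + 6.4824*q + 0.9424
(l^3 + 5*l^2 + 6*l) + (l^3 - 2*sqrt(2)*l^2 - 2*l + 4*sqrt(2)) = 2*l^3 - 2*sqrt(2)*l^2 + 5*l^2 + 4*l + 4*sqrt(2)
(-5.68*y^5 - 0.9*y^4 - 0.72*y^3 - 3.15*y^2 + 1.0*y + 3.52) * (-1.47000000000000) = 8.3496*y^5 + 1.323*y^4 + 1.0584*y^3 + 4.6305*y^2 - 1.47*y - 5.1744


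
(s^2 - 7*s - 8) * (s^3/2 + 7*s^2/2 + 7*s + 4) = s^5/2 - 43*s^3/2 - 73*s^2 - 84*s - 32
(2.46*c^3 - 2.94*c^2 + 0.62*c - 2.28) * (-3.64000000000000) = -8.9544*c^3 + 10.7016*c^2 - 2.2568*c + 8.2992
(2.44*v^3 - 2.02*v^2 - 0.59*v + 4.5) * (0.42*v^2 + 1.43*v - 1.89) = 1.0248*v^5 + 2.6408*v^4 - 7.748*v^3 + 4.8641*v^2 + 7.5501*v - 8.505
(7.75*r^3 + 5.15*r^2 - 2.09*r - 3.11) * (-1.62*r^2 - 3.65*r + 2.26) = -12.555*r^5 - 36.6305*r^4 + 2.1033*r^3 + 24.3057*r^2 + 6.6281*r - 7.0286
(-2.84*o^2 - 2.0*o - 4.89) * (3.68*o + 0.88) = -10.4512*o^3 - 9.8592*o^2 - 19.7552*o - 4.3032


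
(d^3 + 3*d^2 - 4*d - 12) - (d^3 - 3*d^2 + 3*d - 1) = 6*d^2 - 7*d - 11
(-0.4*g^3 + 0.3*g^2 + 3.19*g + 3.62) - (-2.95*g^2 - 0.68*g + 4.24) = -0.4*g^3 + 3.25*g^2 + 3.87*g - 0.62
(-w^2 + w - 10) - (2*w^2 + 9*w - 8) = -3*w^2 - 8*w - 2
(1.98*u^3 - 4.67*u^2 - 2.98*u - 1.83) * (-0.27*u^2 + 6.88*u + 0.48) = -0.5346*u^5 + 14.8833*u^4 - 30.3746*u^3 - 22.2499*u^2 - 14.0208*u - 0.8784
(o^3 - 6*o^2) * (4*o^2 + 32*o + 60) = 4*o^5 + 8*o^4 - 132*o^3 - 360*o^2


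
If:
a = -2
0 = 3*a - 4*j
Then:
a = -2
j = -3/2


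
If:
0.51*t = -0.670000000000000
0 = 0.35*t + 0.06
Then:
No Solution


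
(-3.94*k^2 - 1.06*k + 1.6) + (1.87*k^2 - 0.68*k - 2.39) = -2.07*k^2 - 1.74*k - 0.79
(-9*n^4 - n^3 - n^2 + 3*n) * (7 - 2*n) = 18*n^5 - 61*n^4 - 5*n^3 - 13*n^2 + 21*n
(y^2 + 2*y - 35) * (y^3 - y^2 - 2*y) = y^5 + y^4 - 39*y^3 + 31*y^2 + 70*y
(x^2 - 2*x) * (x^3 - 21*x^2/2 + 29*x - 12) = x^5 - 25*x^4/2 + 50*x^3 - 70*x^2 + 24*x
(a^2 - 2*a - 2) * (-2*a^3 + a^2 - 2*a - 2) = -2*a^5 + 5*a^4 + 8*a + 4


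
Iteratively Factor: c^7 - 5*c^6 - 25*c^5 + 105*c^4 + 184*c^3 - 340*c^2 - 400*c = (c - 2)*(c^6 - 3*c^5 - 31*c^4 + 43*c^3 + 270*c^2 + 200*c) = (c - 2)*(c + 1)*(c^5 - 4*c^4 - 27*c^3 + 70*c^2 + 200*c) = (c - 2)*(c + 1)*(c + 4)*(c^4 - 8*c^3 + 5*c^2 + 50*c) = (c - 2)*(c + 1)*(c + 2)*(c + 4)*(c^3 - 10*c^2 + 25*c) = (c - 5)*(c - 2)*(c + 1)*(c + 2)*(c + 4)*(c^2 - 5*c) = c*(c - 5)*(c - 2)*(c + 1)*(c + 2)*(c + 4)*(c - 5)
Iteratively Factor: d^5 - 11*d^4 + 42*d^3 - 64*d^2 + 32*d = (d - 1)*(d^4 - 10*d^3 + 32*d^2 - 32*d) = d*(d - 1)*(d^3 - 10*d^2 + 32*d - 32) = d*(d - 4)*(d - 1)*(d^2 - 6*d + 8) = d*(d - 4)^2*(d - 1)*(d - 2)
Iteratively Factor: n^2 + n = (n)*(n + 1)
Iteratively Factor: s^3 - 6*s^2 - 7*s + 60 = (s - 4)*(s^2 - 2*s - 15) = (s - 4)*(s + 3)*(s - 5)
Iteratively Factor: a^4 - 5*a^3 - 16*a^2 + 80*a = (a + 4)*(a^3 - 9*a^2 + 20*a) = (a - 4)*(a + 4)*(a^2 - 5*a) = (a - 5)*(a - 4)*(a + 4)*(a)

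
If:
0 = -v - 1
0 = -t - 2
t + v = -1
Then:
No Solution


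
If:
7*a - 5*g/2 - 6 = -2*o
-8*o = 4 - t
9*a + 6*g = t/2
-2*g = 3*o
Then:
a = 358/571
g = -240/571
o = 160/571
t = 3564/571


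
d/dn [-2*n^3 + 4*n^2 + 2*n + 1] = -6*n^2 + 8*n + 2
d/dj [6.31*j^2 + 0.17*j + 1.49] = 12.62*j + 0.17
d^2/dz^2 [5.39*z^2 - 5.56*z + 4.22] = 10.7800000000000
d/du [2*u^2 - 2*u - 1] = 4*u - 2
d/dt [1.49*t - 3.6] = 1.49000000000000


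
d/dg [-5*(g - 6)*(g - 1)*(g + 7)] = 215 - 15*g^2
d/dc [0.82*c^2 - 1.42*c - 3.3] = 1.64*c - 1.42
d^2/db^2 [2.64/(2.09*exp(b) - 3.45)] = (11.531784*exp(b) + 19.03572)*exp(b)/(2.09*exp(b) - 3.45)^3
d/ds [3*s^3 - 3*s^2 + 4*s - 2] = 9*s^2 - 6*s + 4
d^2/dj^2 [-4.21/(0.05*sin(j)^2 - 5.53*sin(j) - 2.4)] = (-0.0421*sin(j)^4 + 3.492195*sin(j)^3 - 130.703239*sin(j)^2 + 48.89073*sin(j) + 258.501578)/(-0.05*sin(j)^2 + 5.53*sin(j) + 2.4)^3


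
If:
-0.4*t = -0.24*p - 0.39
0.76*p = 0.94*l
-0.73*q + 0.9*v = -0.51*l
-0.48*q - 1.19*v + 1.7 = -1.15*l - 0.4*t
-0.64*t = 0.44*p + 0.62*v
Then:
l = -0.96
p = -1.19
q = 0.04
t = 0.26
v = 0.57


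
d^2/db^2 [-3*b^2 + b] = -6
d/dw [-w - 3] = -1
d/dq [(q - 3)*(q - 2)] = 2*q - 5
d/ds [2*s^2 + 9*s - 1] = 4*s + 9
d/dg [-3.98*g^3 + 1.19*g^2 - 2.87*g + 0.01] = -11.94*g^2 + 2.38*g - 2.87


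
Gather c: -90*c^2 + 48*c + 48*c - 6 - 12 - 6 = -90*c^2 + 96*c - 24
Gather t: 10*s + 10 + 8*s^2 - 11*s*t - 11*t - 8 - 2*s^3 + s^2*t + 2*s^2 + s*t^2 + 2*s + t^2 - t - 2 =-2*s^3 + 10*s^2 + 12*s + t^2*(s + 1) + t*(s^2 - 11*s - 12)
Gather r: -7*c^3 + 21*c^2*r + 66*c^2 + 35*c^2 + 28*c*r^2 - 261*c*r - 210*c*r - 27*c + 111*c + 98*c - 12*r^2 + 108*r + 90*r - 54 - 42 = -7*c^3 + 101*c^2 + 182*c + r^2*(28*c - 12) + r*(21*c^2 - 471*c + 198) - 96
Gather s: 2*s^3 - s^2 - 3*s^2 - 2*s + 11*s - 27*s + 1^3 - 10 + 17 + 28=2*s^3 - 4*s^2 - 18*s + 36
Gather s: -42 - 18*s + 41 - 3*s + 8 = 7 - 21*s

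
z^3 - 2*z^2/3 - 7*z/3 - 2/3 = (z - 2)*(z + 1/3)*(z + 1)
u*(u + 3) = u^2 + 3*u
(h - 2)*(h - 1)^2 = h^3 - 4*h^2 + 5*h - 2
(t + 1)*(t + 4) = t^2 + 5*t + 4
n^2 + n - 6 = (n - 2)*(n + 3)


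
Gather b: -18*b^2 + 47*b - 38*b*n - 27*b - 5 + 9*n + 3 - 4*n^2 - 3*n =-18*b^2 + b*(20 - 38*n) - 4*n^2 + 6*n - 2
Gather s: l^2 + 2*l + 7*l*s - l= l^2 + 7*l*s + l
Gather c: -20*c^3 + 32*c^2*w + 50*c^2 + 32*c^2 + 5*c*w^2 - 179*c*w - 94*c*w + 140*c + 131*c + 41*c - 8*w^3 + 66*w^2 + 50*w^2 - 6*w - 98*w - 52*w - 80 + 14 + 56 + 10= -20*c^3 + c^2*(32*w + 82) + c*(5*w^2 - 273*w + 312) - 8*w^3 + 116*w^2 - 156*w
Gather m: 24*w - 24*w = 0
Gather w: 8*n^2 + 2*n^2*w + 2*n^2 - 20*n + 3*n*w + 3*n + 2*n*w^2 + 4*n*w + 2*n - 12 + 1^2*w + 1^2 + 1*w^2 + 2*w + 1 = 10*n^2 - 15*n + w^2*(2*n + 1) + w*(2*n^2 + 7*n + 3) - 10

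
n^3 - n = n*(n - 1)*(n + 1)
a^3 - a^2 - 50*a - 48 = (a - 8)*(a + 1)*(a + 6)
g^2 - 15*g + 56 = (g - 8)*(g - 7)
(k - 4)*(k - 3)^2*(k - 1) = k^4 - 11*k^3 + 43*k^2 - 69*k + 36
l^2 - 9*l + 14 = (l - 7)*(l - 2)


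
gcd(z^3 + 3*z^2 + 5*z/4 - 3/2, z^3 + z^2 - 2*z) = z + 2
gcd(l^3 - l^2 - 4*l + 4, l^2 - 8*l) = 1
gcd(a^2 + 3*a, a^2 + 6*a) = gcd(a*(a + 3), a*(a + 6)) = a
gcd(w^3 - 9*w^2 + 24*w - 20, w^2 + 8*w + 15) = 1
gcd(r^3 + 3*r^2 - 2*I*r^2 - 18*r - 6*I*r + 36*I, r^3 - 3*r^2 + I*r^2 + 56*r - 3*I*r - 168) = r - 3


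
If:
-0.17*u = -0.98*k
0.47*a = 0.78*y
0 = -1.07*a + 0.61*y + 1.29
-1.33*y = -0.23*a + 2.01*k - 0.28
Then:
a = 1.84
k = -0.38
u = -2.21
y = 1.11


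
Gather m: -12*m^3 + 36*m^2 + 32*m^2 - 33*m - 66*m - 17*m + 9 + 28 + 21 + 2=-12*m^3 + 68*m^2 - 116*m + 60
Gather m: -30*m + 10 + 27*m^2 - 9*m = 27*m^2 - 39*m + 10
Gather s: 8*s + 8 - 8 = 8*s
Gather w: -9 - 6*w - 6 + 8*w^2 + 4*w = 8*w^2 - 2*w - 15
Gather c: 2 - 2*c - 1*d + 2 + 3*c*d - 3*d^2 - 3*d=c*(3*d - 2) - 3*d^2 - 4*d + 4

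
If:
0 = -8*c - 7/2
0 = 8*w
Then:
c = -7/16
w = 0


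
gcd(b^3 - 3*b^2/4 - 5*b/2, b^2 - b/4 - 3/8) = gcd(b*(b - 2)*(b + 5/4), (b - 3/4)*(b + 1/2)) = 1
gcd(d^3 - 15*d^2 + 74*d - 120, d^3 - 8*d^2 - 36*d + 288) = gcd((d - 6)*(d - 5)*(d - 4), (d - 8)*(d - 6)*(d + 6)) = d - 6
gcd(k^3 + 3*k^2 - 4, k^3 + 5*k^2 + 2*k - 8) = k^2 + k - 2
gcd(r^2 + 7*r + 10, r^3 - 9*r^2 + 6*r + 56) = r + 2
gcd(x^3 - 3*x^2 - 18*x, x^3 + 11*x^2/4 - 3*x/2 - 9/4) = x + 3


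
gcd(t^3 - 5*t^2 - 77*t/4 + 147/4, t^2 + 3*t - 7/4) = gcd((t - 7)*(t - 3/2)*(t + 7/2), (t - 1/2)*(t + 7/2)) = t + 7/2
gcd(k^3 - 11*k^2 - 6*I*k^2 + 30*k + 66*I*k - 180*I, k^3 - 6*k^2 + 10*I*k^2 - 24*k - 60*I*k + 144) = k - 6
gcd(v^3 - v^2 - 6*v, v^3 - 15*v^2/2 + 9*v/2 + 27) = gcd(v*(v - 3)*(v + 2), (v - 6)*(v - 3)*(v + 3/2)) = v - 3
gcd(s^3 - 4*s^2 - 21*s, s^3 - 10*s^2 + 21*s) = s^2 - 7*s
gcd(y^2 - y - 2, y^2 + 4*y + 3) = y + 1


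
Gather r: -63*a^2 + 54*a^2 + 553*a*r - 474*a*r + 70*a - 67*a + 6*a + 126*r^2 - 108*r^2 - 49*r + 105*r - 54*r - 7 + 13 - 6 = -9*a^2 + 9*a + 18*r^2 + r*(79*a + 2)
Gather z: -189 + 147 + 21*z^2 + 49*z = 21*z^2 + 49*z - 42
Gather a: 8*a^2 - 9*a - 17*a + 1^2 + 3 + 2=8*a^2 - 26*a + 6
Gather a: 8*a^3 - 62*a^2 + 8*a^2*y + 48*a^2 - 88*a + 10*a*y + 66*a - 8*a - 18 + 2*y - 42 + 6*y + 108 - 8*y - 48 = 8*a^3 + a^2*(8*y - 14) + a*(10*y - 30)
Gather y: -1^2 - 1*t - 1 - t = -2*t - 2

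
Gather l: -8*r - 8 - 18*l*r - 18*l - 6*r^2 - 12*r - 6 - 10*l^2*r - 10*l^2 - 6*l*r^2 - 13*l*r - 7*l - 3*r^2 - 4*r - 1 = l^2*(-10*r - 10) + l*(-6*r^2 - 31*r - 25) - 9*r^2 - 24*r - 15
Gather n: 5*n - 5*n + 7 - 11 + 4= 0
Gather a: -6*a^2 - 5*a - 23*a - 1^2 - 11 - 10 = -6*a^2 - 28*a - 22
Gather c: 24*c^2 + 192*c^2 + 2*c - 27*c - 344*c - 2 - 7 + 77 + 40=216*c^2 - 369*c + 108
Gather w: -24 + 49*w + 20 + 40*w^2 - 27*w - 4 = 40*w^2 + 22*w - 8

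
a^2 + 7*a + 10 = (a + 2)*(a + 5)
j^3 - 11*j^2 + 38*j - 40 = (j - 5)*(j - 4)*(j - 2)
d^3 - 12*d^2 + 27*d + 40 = (d - 8)*(d - 5)*(d + 1)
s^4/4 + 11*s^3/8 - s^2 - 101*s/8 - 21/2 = (s/4 + 1)*(s - 3)*(s + 1)*(s + 7/2)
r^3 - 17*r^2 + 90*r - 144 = (r - 8)*(r - 6)*(r - 3)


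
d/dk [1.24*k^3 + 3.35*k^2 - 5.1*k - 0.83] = 3.72*k^2 + 6.7*k - 5.1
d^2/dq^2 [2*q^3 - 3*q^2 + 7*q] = 12*q - 6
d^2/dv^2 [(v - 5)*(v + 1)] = 2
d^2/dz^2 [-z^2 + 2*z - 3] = -2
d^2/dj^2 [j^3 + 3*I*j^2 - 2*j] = 6*j + 6*I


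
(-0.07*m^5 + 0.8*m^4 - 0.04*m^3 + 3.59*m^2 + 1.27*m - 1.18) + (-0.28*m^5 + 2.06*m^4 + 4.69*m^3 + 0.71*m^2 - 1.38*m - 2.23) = -0.35*m^5 + 2.86*m^4 + 4.65*m^3 + 4.3*m^2 - 0.11*m - 3.41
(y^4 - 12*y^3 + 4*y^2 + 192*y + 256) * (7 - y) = -y^5 + 19*y^4 - 88*y^3 - 164*y^2 + 1088*y + 1792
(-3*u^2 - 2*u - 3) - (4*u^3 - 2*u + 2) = -4*u^3 - 3*u^2 - 5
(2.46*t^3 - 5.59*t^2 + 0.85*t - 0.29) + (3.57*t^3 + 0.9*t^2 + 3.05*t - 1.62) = 6.03*t^3 - 4.69*t^2 + 3.9*t - 1.91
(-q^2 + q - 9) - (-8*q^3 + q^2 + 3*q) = 8*q^3 - 2*q^2 - 2*q - 9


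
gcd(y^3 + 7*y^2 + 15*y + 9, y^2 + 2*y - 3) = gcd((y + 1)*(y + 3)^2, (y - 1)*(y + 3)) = y + 3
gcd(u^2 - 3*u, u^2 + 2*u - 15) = u - 3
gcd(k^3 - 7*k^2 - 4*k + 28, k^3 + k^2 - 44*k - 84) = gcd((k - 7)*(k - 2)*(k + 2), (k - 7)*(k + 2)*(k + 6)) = k^2 - 5*k - 14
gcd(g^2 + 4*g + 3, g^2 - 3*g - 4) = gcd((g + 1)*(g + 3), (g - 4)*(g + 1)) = g + 1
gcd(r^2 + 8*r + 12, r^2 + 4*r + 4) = r + 2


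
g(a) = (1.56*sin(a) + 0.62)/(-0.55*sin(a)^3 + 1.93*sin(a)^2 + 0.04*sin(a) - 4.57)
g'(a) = (1.56*sin(a) + 0.62)*(1.65*sin(a)^2*cos(a) - 3.86*sin(a)*cos(a) - 0.04*cos(a))/(-0.55*sin(a)^3 + 1.93*sin(a)^2 + 0.04*sin(a) - 4.57)^2 + 1.56*cos(a)/(-0.55*sin(a)^3 + 1.93*sin(a)^2 + 0.04*sin(a) - 4.57)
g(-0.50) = 0.03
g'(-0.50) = -0.35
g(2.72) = -0.29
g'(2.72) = 0.42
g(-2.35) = 0.14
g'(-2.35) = 0.42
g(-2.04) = 0.29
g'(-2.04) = 0.49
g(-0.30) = -0.04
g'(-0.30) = -0.33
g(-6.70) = 0.00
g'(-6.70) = -0.34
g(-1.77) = 0.41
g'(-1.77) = 0.33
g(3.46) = -0.03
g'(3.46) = 0.33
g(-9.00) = 0.01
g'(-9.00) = 0.34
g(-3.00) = -0.09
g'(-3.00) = 0.33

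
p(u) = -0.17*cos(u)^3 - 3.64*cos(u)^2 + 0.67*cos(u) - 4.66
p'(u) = 0.51*sin(u)*cos(u)^2 + 7.28*sin(u)*cos(u) - 0.67*sin(u)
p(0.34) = -7.41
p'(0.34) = 2.22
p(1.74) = -4.88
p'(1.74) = -1.85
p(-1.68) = -4.78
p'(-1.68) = 1.45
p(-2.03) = -5.66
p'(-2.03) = 3.40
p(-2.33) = -6.79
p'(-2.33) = 3.95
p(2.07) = -5.80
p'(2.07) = -3.55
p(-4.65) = -4.72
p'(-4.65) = -1.12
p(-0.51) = -6.96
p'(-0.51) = -2.96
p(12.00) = -6.79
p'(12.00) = -3.13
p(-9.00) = -8.16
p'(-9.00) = 2.84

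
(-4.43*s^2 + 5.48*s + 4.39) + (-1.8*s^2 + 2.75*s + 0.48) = -6.23*s^2 + 8.23*s + 4.87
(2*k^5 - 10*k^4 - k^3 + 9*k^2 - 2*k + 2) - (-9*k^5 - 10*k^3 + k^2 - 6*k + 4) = 11*k^5 - 10*k^4 + 9*k^3 + 8*k^2 + 4*k - 2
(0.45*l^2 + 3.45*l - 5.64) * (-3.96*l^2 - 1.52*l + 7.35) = -1.782*l^4 - 14.346*l^3 + 20.3979*l^2 + 33.9303*l - 41.454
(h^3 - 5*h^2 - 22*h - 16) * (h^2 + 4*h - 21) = h^5 - h^4 - 63*h^3 + h^2 + 398*h + 336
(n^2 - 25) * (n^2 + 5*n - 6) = n^4 + 5*n^3 - 31*n^2 - 125*n + 150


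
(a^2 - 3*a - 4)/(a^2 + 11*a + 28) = (a^2 - 3*a - 4)/(a^2 + 11*a + 28)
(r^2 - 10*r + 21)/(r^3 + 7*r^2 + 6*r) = (r^2 - 10*r + 21)/(r*(r^2 + 7*r + 6))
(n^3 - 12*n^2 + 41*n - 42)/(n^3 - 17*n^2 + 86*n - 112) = (n - 3)/(n - 8)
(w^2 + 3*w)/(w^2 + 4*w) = (w + 3)/(w + 4)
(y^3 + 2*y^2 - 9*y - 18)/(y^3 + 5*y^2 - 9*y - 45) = (y + 2)/(y + 5)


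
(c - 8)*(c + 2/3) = c^2 - 22*c/3 - 16/3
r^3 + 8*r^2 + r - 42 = (r - 2)*(r + 3)*(r + 7)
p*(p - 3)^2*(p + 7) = p^4 + p^3 - 33*p^2 + 63*p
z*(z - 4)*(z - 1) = z^3 - 5*z^2 + 4*z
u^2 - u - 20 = (u - 5)*(u + 4)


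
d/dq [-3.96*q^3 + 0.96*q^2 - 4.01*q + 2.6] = -11.88*q^2 + 1.92*q - 4.01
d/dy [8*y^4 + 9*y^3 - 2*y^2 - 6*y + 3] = 32*y^3 + 27*y^2 - 4*y - 6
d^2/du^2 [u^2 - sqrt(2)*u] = 2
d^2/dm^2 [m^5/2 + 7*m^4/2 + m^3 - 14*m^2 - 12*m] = 10*m^3 + 42*m^2 + 6*m - 28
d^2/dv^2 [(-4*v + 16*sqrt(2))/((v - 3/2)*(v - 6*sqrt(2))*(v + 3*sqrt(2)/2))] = 192*(-4*v^5 + 6*v^4 + 50*sqrt(2)*v^4 - 465*v^3 - 73*sqrt(2)*v^3 + 396*sqrt(2)*v^2 + 864*v^2 - 1458*sqrt(2)*v + 2106*v - 1944 + 2673*sqrt(2))/(32*v^9 - 432*sqrt(2)*v^8 - 144*v^8 + 2376*v^7 + 1944*sqrt(2)*v^7 - 9828*v^6 + 6804*sqrt(2)*v^6 - 42282*sqrt(2)*v^5 - 24300*v^5 - 74358*sqrt(2)*v^4 + 167670*v^4 - 449064*v^3 + 597051*sqrt(2)*v^3 - 944784*sqrt(2)*v^2 + 971028*v^2 - 1259712*v + 472392*sqrt(2)*v + 629856)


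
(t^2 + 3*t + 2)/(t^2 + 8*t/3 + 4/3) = 3*(t + 1)/(3*t + 2)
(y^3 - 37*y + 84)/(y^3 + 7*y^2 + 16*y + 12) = (y^3 - 37*y + 84)/(y^3 + 7*y^2 + 16*y + 12)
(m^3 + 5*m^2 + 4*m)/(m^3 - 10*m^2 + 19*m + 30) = m*(m + 4)/(m^2 - 11*m + 30)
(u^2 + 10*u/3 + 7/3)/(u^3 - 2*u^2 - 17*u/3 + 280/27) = 9*(u + 1)/(9*u^2 - 39*u + 40)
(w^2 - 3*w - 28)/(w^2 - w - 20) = (w - 7)/(w - 5)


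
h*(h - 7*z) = h^2 - 7*h*z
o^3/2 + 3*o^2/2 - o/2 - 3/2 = (o/2 + 1/2)*(o - 1)*(o + 3)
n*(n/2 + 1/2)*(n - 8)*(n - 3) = n^4/2 - 5*n^3 + 13*n^2/2 + 12*n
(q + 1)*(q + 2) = q^2 + 3*q + 2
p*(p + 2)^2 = p^3 + 4*p^2 + 4*p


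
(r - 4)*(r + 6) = r^2 + 2*r - 24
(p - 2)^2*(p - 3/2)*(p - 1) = p^4 - 13*p^3/2 + 31*p^2/2 - 16*p + 6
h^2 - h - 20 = (h - 5)*(h + 4)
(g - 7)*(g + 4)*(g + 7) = g^3 + 4*g^2 - 49*g - 196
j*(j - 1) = j^2 - j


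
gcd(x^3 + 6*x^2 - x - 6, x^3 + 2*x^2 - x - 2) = x^2 - 1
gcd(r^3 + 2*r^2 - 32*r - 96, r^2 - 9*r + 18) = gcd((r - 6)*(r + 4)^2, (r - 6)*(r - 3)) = r - 6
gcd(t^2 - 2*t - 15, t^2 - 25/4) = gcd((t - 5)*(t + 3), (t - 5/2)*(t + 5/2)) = 1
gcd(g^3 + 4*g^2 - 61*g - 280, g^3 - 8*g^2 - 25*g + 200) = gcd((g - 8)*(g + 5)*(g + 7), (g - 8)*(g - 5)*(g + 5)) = g^2 - 3*g - 40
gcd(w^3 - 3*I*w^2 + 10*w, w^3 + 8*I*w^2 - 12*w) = w^2 + 2*I*w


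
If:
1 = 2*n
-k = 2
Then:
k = -2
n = 1/2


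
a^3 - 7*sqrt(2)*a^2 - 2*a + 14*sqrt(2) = (a - 7*sqrt(2))*(a - sqrt(2))*(a + sqrt(2))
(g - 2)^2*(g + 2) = g^3 - 2*g^2 - 4*g + 8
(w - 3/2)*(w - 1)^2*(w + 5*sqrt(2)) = w^4 - 7*w^3/2 + 5*sqrt(2)*w^3 - 35*sqrt(2)*w^2/2 + 4*w^2 - 3*w/2 + 20*sqrt(2)*w - 15*sqrt(2)/2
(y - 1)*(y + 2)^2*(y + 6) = y^4 + 9*y^3 + 18*y^2 - 4*y - 24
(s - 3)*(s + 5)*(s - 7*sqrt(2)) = s^3 - 7*sqrt(2)*s^2 + 2*s^2 - 14*sqrt(2)*s - 15*s + 105*sqrt(2)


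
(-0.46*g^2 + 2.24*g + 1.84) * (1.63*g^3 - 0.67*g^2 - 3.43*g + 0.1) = -0.7498*g^5 + 3.9594*g^4 + 3.0762*g^3 - 8.962*g^2 - 6.0872*g + 0.184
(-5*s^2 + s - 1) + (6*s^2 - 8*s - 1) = s^2 - 7*s - 2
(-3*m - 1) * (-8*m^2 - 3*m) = 24*m^3 + 17*m^2 + 3*m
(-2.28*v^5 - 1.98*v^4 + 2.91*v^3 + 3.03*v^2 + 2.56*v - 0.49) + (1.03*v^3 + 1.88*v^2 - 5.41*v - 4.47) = -2.28*v^5 - 1.98*v^4 + 3.94*v^3 + 4.91*v^2 - 2.85*v - 4.96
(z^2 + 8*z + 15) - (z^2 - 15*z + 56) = 23*z - 41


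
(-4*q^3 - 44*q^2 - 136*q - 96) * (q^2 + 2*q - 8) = -4*q^5 - 52*q^4 - 192*q^3 - 16*q^2 + 896*q + 768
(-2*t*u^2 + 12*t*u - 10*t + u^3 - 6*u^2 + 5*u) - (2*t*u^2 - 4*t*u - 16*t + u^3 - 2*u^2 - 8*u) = -4*t*u^2 + 16*t*u + 6*t - 4*u^2 + 13*u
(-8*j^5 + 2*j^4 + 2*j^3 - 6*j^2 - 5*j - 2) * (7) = -56*j^5 + 14*j^4 + 14*j^3 - 42*j^2 - 35*j - 14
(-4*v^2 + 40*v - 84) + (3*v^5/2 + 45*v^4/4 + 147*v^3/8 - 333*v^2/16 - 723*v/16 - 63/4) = 3*v^5/2 + 45*v^4/4 + 147*v^3/8 - 397*v^2/16 - 83*v/16 - 399/4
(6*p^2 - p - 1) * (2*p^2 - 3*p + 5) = 12*p^4 - 20*p^3 + 31*p^2 - 2*p - 5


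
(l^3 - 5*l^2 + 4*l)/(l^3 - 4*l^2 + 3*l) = (l - 4)/(l - 3)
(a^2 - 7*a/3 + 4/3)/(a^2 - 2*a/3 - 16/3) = (-3*a^2 + 7*a - 4)/(-3*a^2 + 2*a + 16)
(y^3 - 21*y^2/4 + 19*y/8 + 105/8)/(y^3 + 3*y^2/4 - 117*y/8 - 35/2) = (2*y^2 - 13*y + 21)/(2*y^2 - y - 28)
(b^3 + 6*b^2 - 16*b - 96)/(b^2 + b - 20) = (b^2 + 10*b + 24)/(b + 5)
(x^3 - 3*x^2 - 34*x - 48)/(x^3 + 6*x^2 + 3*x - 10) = (x^2 - 5*x - 24)/(x^2 + 4*x - 5)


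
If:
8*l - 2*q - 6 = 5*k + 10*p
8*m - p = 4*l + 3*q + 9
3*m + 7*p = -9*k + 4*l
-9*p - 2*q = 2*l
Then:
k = 156*q/2567 - 348/2567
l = 41*q/5134 + 2673/5134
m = 53*q/151 + 207/151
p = -575*q/2567 - 297/2567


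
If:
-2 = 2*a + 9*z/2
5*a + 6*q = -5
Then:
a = -9*z/4 - 1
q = 15*z/8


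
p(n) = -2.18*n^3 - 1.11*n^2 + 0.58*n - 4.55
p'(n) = -6.54*n^2 - 2.22*n + 0.58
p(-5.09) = 251.22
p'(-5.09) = -157.56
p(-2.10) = 9.53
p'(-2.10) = -23.60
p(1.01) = -7.34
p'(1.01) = -8.33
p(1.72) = -17.93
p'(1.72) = -22.59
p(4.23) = -186.96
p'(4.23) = -125.83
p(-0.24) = -4.72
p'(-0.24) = 0.74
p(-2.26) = 13.63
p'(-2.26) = -27.81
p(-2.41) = 18.12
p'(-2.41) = -32.05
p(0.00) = -4.55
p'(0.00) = 0.58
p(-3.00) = 42.58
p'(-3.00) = -51.62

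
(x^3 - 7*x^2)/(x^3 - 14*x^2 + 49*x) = x/(x - 7)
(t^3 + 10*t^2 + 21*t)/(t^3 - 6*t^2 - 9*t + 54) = t*(t + 7)/(t^2 - 9*t + 18)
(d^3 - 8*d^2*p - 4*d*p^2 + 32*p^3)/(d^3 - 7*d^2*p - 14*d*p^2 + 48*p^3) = (d + 2*p)/(d + 3*p)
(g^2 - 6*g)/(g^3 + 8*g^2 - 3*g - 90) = g*(g - 6)/(g^3 + 8*g^2 - 3*g - 90)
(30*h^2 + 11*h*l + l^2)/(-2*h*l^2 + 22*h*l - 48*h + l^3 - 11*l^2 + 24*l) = (-30*h^2 - 11*h*l - l^2)/(2*h*l^2 - 22*h*l + 48*h - l^3 + 11*l^2 - 24*l)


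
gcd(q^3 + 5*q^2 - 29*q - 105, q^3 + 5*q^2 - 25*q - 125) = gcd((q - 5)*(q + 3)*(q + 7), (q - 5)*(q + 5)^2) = q - 5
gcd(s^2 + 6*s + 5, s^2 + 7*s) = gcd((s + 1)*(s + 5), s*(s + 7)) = 1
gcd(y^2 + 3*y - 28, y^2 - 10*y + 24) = y - 4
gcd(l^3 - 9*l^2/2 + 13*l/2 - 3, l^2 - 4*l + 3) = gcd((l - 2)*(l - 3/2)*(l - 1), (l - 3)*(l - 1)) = l - 1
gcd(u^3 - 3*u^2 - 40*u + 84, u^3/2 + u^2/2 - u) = 1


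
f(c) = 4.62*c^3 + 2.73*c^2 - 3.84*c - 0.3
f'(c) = 13.86*c^2 + 5.46*c - 3.84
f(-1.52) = -4.38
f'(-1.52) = 19.88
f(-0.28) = 0.89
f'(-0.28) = -4.28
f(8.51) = 3012.01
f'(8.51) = 1046.37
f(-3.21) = -112.66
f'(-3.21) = 121.45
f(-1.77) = -10.57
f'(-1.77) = 29.92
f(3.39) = 198.04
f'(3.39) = 173.95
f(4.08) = 343.26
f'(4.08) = 249.16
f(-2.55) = -49.36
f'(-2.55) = 72.36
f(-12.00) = -7544.46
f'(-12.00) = 1926.48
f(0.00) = -0.30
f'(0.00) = -3.84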